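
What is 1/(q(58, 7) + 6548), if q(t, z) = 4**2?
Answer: 1/6564 ≈ 0.00015235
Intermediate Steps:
q(t, z) = 16
1/(q(58, 7) + 6548) = 1/(16 + 6548) = 1/6564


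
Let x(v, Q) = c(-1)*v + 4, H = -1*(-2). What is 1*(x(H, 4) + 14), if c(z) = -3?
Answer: 12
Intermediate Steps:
H = 2
x(v, Q) = 4 - 3*v (x(v, Q) = -3*v + 4 = 4 - 3*v)
1*(x(H, 4) + 14) = 1*((4 - 3*2) + 14) = 1*((4 - 6) + 14) = 1*(-2 + 14) = 1*12 = 12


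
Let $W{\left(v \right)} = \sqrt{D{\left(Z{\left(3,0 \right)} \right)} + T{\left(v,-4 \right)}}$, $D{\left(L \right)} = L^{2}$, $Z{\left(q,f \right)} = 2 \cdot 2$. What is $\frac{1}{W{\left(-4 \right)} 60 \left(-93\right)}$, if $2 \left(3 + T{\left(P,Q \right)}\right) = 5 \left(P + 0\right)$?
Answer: $- \frac{\sqrt{3}}{16740} \approx -0.00010347$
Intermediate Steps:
$Z{\left(q,f \right)} = 4$
$T{\left(P,Q \right)} = -3 + \frac{5 P}{2}$ ($T{\left(P,Q \right)} = -3 + \frac{5 \left(P + 0\right)}{2} = -3 + \frac{5 P}{2}$)
$W{\left(v \right)} = \sqrt{13 + \frac{5 v}{2}}$ ($W{\left(v \right)} = \sqrt{4^{2} + \left(-3 + \frac{5 v}{2}\right)} = \sqrt{16 + \left(-3 + \frac{5 v}{2}\right)} = \sqrt{13 + \frac{5 v}{2}}$)
$\frac{1}{W{\left(-4 \right)} 60 \left(-93\right)} = \frac{1}{\frac{\sqrt{52 + 10 \left(-4\right)}}{2} \cdot 60 \left(-93\right)} = \frac{1}{\frac{\sqrt{52 - 40}}{2} \cdot 60 \left(-93\right)} = \frac{1}{\frac{\sqrt{12}}{2} \cdot 60 \left(-93\right)} = \frac{1}{\frac{2 \sqrt{3}}{2} \cdot 60 \left(-93\right)} = \frac{1}{\sqrt{3} \cdot 60 \left(-93\right)} = \frac{1}{60 \sqrt{3} \left(-93\right)} = \frac{1}{\left(-5580\right) \sqrt{3}} = - \frac{\sqrt{3}}{16740}$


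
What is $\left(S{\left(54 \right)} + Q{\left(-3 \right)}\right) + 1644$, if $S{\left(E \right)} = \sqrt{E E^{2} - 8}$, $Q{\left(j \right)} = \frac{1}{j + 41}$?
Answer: $\frac{62473}{38} + 4 \sqrt{9841} \approx 2040.8$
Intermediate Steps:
$Q{\left(j \right)} = \frac{1}{41 + j}$
$S{\left(E \right)} = \sqrt{-8 + E^{3}}$ ($S{\left(E \right)} = \sqrt{E^{3} - 8} = \sqrt{-8 + E^{3}}$)
$\left(S{\left(54 \right)} + Q{\left(-3 \right)}\right) + 1644 = \left(\sqrt{-8 + 54^{3}} + \frac{1}{41 - 3}\right) + 1644 = \left(\sqrt{-8 + 157464} + \frac{1}{38}\right) + 1644 = \left(\sqrt{157456} + \frac{1}{38}\right) + 1644 = \left(4 \sqrt{9841} + \frac{1}{38}\right) + 1644 = \left(\frac{1}{38} + 4 \sqrt{9841}\right) + 1644 = \frac{62473}{38} + 4 \sqrt{9841}$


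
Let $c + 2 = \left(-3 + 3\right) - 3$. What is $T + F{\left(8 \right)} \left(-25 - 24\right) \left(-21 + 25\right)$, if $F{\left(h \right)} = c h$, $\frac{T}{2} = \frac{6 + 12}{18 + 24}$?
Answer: $\frac{54886}{7} \approx 7840.9$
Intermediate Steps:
$c = -5$ ($c = -2 + \left(\left(-3 + 3\right) - 3\right) = -2 + \left(0 - 3\right) = -2 - 3 = -5$)
$T = \frac{6}{7}$ ($T = 2 \frac{6 + 12}{18 + 24} = 2 \cdot \frac{18}{42} = 2 \cdot 18 \cdot \frac{1}{42} = 2 \cdot \frac{3}{7} = \frac{6}{7} \approx 0.85714$)
$F{\left(h \right)} = - 5 h$
$T + F{\left(8 \right)} \left(-25 - 24\right) \left(-21 + 25\right) = \frac{6}{7} + \left(-5\right) 8 \left(-25 - 24\right) \left(-21 + 25\right) = \frac{6}{7} - 40 \left(\left(-49\right) 4\right) = \frac{6}{7} - -7840 = \frac{6}{7} + 7840 = \frac{54886}{7}$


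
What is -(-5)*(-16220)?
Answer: -81100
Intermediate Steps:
-(-5)*(-16220) = -5*16220 = -81100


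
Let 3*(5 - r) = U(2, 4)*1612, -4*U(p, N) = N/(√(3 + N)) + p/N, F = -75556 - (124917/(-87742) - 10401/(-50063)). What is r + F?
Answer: -497350559338816/6588941619 + 1612*√7/21 ≈ -75280.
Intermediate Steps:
F = -331884040861547/4392627746 (F = -75556 - (124917*(-1/87742) - 10401*(-1/50063)) = -75556 - (-124917/87742 + 10401/50063) = -75556 - 1*(-5341115229/4392627746) = -75556 + 5341115229/4392627746 = -331884040861547/4392627746 ≈ -75555.)
U(p, N) = -N/(4*√(3 + N)) - p/(4*N) (U(p, N) = -(N/(√(3 + N)) + p/N)/4 = -(N/√(3 + N) + p/N)/4 = -N/(4*√(3 + N)) - p/(4*N))
r = 433/6 + 1612*√7/21 (r = 5 - (-¼*4/√(3 + 4) - ¼*2/4)*1612/3 = 5 - (-¼*4/√7 - ¼*2*¼)*1612/3 = 5 - (-¼*4*√7/7 - ⅛)*1612/3 = 5 - (-√7/7 - ⅛)*1612/3 = 5 - (-⅛ - √7/7)*1612/3 = 5 - (-403/2 - 1612*√7/7)/3 = 5 + (403/6 + 1612*√7/21) = 433/6 + 1612*√7/21 ≈ 275.26)
r + F = (433/6 + 1612*√7/21) - 331884040861547/4392627746 = -497350559338816/6588941619 + 1612*√7/21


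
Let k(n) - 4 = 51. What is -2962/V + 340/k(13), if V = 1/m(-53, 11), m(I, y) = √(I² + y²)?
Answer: 68/11 - 2962*√2930 ≈ -1.6033e+5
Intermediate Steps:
k(n) = 55 (k(n) = 4 + 51 = 55)
V = √2930/2930 (V = 1/(√((-53)² + 11²)) = 1/(√(2809 + 121)) = 1/(√2930) = √2930/2930 ≈ 0.018474)
-2962/V + 340/k(13) = -2962*√2930 + 340/55 = -2962*√2930 + 340*(1/55) = -2962*√2930 + 68/11 = 68/11 - 2962*√2930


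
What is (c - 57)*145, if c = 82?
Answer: 3625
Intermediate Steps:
(c - 57)*145 = (82 - 57)*145 = 25*145 = 3625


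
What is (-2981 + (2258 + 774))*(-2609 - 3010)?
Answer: -286569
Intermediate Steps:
(-2981 + (2258 + 774))*(-2609 - 3010) = (-2981 + 3032)*(-5619) = 51*(-5619) = -286569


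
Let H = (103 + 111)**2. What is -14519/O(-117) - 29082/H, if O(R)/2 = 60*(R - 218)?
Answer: -126046069/460249800 ≈ -0.27386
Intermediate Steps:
O(R) = -26160 + 120*R (O(R) = 2*(60*(R - 218)) = 2*(60*(-218 + R)) = 2*(-13080 + 60*R) = -26160 + 120*R)
H = 45796 (H = 214**2 = 45796)
-14519/O(-117) - 29082/H = -14519/(-26160 + 120*(-117)) - 29082/45796 = -14519/(-26160 - 14040) - 29082*1/45796 = -14519/(-40200) - 14541/22898 = -14519*(-1/40200) - 14541/22898 = 14519/40200 - 14541/22898 = -126046069/460249800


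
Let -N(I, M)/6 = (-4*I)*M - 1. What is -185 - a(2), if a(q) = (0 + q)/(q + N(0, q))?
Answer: -741/4 ≈ -185.25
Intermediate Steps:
N(I, M) = 6 + 24*I*M (N(I, M) = -6*((-4*I)*M - 1) = -6*(-4*I*M - 1) = -6*(-1 - 4*I*M) = 6 + 24*I*M)
a(q) = q/(6 + q) (a(q) = (0 + q)/(q + (6 + 24*0*q)) = q/(q + (6 + 0)) = q/(q + 6) = q/(6 + q))
-185 - a(2) = -185 - 2/(6 + 2) = -185 - 2/8 = -185 - 1*¼ = -185 - ¼ = -741/4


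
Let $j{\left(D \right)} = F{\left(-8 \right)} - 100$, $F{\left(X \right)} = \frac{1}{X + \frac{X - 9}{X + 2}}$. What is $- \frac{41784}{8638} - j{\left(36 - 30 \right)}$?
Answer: $\frac{12767162}{133889} \approx 95.356$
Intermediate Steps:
$F{\left(X \right)} = \frac{1}{X + \frac{-9 + X}{2 + X}}$
$j{\left(D \right)} = - \frac{3106}{31}$ ($j{\left(D \right)} = \frac{2 - 8}{-9 + \left(-8\right)^{2} + 3 \left(-8\right)} - 100 = \frac{1}{-9 + 64 - 24} \left(-6\right) - 100 = \frac{1}{31} \left(-6\right) - 100 = - \frac{6}{31} - 100 = - \frac{3106}{31}$)
$- \frac{41784}{8638} - j{\left(36 - 30 \right)} = - \frac{41784}{8638} - - \frac{3106}{31} = \left(-41784\right) \frac{1}{8638} + \frac{3106}{31} = - \frac{20892}{4319} + \frac{3106}{31} = \frac{12767162}{133889}$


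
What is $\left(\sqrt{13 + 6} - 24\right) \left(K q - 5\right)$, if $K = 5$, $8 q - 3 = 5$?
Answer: $0$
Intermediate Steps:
$q = 1$ ($q = \frac{3}{8} + \frac{1}{8} \cdot 5 = \frac{3}{8} + \frac{5}{8} = 1$)
$\left(\sqrt{13 + 6} - 24\right) \left(K q - 5\right) = \left(\sqrt{13 + 6} - 24\right) \left(5 \cdot 1 - 5\right) = \left(\sqrt{19} - 24\right) \left(5 - 5\right) = \left(-24 + \sqrt{19}\right) 0 = 0$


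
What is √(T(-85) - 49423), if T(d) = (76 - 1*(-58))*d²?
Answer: √918727 ≈ 958.50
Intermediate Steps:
T(d) = 134*d² (T(d) = (76 + 58)*d² = 134*d²)
√(T(-85) - 49423) = √(134*(-85)² - 49423) = √(134*7225 - 49423) = √(968150 - 49423) = √918727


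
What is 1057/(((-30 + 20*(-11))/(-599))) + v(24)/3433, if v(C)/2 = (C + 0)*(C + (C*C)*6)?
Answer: 2215339919/858250 ≈ 2581.2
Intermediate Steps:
v(C) = 2*C*(C + 6*C²) (v(C) = 2*((C + 0)*(C + (C*C)*6)) = 2*(C*(C + C²*6)) = 2*(C*(C + 6*C²)) = 2*C*(C + 6*C²))
1057/(((-30 + 20*(-11))/(-599))) + v(24)/3433 = 1057/(((-30 + 20*(-11))/(-599))) + (24²*(2 + 12*24))/3433 = 1057/(((-30 - 220)*(-1/599))) + (576*(2 + 288))*(1/3433) = 1057/((-250*(-1/599))) + (576*290)*(1/3433) = 1057/(250/599) + 167040*(1/3433) = 1057*(599/250) + 167040/3433 = 633143/250 + 167040/3433 = 2215339919/858250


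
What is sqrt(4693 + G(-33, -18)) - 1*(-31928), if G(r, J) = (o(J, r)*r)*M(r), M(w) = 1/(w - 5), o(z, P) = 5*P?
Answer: 31928 + sqrt(6569782)/38 ≈ 31995.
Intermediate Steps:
M(w) = 1/(-5 + w)
G(r, J) = 5*r**2/(-5 + r) (G(r, J) = ((5*r)*r)/(-5 + r) = (5*r**2)/(-5 + r) = 5*r**2/(-5 + r))
sqrt(4693 + G(-33, -18)) - 1*(-31928) = sqrt(4693 + 5*(-33)**2/(-5 - 33)) - 1*(-31928) = sqrt(4693 + 5*1089/(-38)) + 31928 = sqrt(4693 + 5*1089*(-1/38)) + 31928 = sqrt(4693 - 5445/38) + 31928 = sqrt(172889/38) + 31928 = sqrt(6569782)/38 + 31928 = 31928 + sqrt(6569782)/38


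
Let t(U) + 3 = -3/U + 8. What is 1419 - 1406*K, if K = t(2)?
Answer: -3502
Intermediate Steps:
t(U) = 5 - 3/U (t(U) = -3 + (-3/U + 8) = -3 + (8 - 3/U) = 5 - 3/U)
K = 7/2 (K = 5 - 3/2 = 7/2 ≈ 3.5000)
1419 - 1406*K = 1419 - 1406*7/2 = 1419 - 4921 = -3502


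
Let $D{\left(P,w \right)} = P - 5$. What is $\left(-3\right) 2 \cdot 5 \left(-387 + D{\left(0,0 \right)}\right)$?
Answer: $11760$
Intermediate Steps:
$D{\left(P,w \right)} = -5 + P$
$\left(-3\right) 2 \cdot 5 \left(-387 + D{\left(0,0 \right)}\right) = \left(-3\right) 2 \cdot 5 \left(-387 + \left(-5 + 0\right)\right) = \left(-6\right) 5 \left(-387 - 5\right) = \left(-30\right) \left(-392\right) = 11760$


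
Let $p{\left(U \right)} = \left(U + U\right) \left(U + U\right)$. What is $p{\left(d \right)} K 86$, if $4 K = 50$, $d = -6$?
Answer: $154800$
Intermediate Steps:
$K = \frac{25}{2}$ ($K = \frac{1}{4} \cdot 50 = \frac{25}{2} \approx 12.5$)
$p{\left(U \right)} = 4 U^{2}$ ($p{\left(U \right)} = 2 U 2 U = 4 U^{2}$)
$p{\left(d \right)} K 86 = 4 \left(-6\right)^{2} \cdot \frac{25}{2} \cdot 86 = 4 \cdot 36 \cdot \frac{25}{2} \cdot 86 = 144 \cdot \frac{25}{2} \cdot 86 = 1800 \cdot 86 = 154800$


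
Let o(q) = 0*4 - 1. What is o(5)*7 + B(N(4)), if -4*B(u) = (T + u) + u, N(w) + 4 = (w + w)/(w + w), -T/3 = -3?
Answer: -31/4 ≈ -7.7500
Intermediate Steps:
T = 9 (T = -3*(-3) = 9)
N(w) = -3 (N(w) = -4 + (w + w)/(w + w) = -4 + (2*w)/((2*w)) = -4 + (2*w)*(1/(2*w)) = -4 + 1 = -3)
o(q) = -1 (o(q) = 0 - 1 = -1)
B(u) = -9/4 - u/2 (B(u) = -((9 + u) + u)/4 = -(9 + 2*u)/4 = -9/4 - u/2)
o(5)*7 + B(N(4)) = -1*7 + (-9/4 - ½*(-3)) = -7 + (-9/4 + 3/2) = -7 - ¾ = -31/4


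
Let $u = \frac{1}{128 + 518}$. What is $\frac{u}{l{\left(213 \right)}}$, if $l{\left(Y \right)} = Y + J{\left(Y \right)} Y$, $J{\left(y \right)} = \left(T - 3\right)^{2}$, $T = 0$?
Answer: $\frac{1}{1375980} \approx 7.2675 \cdot 10^{-7}$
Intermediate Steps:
$J{\left(y \right)} = 9$ ($J{\left(y \right)} = \left(0 - 3\right)^{2} = \left(-3\right)^{2} = 9$)
$u = \frac{1}{646} \approx 0.001548$
$l{\left(Y \right)} = 10 Y$ ($l{\left(Y \right)} = Y + 9 Y = 10 Y$)
$\frac{u}{l{\left(213 \right)}} = \frac{1}{646 \cdot 10 \cdot 213} = \frac{1}{646 \cdot 2130} = \frac{1}{646} \cdot \frac{1}{2130} = \frac{1}{1375980}$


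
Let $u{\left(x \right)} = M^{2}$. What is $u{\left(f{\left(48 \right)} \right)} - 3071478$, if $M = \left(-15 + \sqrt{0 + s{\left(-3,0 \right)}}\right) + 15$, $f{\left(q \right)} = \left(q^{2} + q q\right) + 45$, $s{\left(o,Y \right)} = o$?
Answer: $-3071481$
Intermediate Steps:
$f{\left(q \right)} = 45 + 2 q^{2}$ ($f{\left(q \right)} = \left(q^{2} + q^{2}\right) + 45 = 2 q^{2} + 45 = 45 + 2 q^{2}$)
$M = i \sqrt{3}$ ($M = \left(-15 + \sqrt{0 - 3}\right) + 15 = \left(-15 + \sqrt{-3}\right) + 15 = \left(-15 + i \sqrt{3}\right) + 15 = i \sqrt{3} \approx 1.732 i$)
$u{\left(x \right)} = -3$ ($u{\left(x \right)} = \left(i \sqrt{3}\right)^{2} = -3$)
$u{\left(f{\left(48 \right)} \right)} - 3071478 = -3 - 3071478 = -3071481$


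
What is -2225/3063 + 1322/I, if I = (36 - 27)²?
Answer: 1289687/82701 ≈ 15.595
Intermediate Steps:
I = 81 (I = 9² = 81)
-2225/3063 + 1322/I = -2225/3063 + 1322/81 = 1289687/82701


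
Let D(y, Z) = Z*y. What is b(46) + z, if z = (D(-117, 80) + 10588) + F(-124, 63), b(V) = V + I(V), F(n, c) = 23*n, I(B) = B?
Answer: -1532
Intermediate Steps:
b(V) = 2*V (b(V) = V + V = 2*V)
z = -1624 (z = (80*(-117) + 10588) + 23*(-124) = (-9360 + 10588) - 2852 = 1228 - 2852 = -1624)
b(46) + z = 2*46 - 1624 = 92 - 1624 = -1532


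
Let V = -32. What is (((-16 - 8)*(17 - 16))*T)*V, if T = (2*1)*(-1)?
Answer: -1536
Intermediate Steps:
T = -2 (T = 2*(-1) = -2)
(((-16 - 8)*(17 - 16))*T)*V = (((-16 - 8)*(17 - 16))*(-2))*(-32) = (-24*1*(-2))*(-32) = -24*(-2)*(-32) = 48*(-32) = -1536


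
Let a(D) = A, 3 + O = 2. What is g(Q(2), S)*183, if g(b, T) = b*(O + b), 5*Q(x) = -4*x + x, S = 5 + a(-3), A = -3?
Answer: 12078/25 ≈ 483.12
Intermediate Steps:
O = -1 (O = -3 + 2 = -1)
a(D) = -3
S = 2 (S = 5 - 3 = 2)
Q(x) = -3*x/5 (Q(x) = (-4*x + x)/5 = (-3*x)/5 = -3*x/5)
g(b, T) = b*(-1 + b)
g(Q(2), S)*183 = ((-⅗*2)*(-1 - ⅗*2))*183 = -6*(-1 - 6/5)/5*183 = -6/5*(-11/5)*183 = (66/25)*183 = 12078/25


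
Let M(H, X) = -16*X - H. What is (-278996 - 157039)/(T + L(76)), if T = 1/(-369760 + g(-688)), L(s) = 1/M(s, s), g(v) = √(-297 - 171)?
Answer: 2147019902455474260/3824432977 - 121309588040*I*√13/3824432977 ≈ 5.614e+8 - 114.37*I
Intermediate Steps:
M(H, X) = -H - 16*X
g(v) = 6*I*√13 (g(v) = √(-468) = 6*I*√13)
L(s) = -1/(17*s) (L(s) = 1/(-s - 16*s) = 1/(-17*s) = -1/(17*s))
T = 1/(-369760 + 6*I*√13) ≈ -2.7045e-6 - 1.6e-10*I
(-278996 - 157039)/(T + L(76)) = (-278996 - 157039)/((-92440/34180614517 - 3*I*√13/68361229034) - 1/17/76) = -436035/((-92440/34180614517 - 3*I*√13/68361229034) - 1/17*1/76) = -436035/((-92440/34180614517 - 3*I*√13/68361229034) - 1/1292) = -436035/(-34300046997/44161353955964 - 3*I*√13/68361229034)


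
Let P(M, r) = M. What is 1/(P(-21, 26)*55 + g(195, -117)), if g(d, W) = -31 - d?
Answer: -1/1381 ≈ -0.00072411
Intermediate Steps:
1/(P(-21, 26)*55 + g(195, -117)) = 1/(-21*55 + (-31 - 1*195)) = 1/(-1155 + (-31 - 195)) = 1/(-1155 - 226) = 1/(-1381) = -1/1381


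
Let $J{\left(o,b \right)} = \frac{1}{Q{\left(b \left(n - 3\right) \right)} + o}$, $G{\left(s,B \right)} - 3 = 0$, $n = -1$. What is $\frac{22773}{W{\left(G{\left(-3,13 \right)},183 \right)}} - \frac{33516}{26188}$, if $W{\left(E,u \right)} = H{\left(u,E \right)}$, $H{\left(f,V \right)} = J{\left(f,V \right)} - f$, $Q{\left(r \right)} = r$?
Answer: $- \frac{25757411769}{204868724} \approx -125.73$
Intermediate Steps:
$G{\left(s,B \right)} = 3$ ($G{\left(s,B \right)} = 3 + 0 = 3$)
$J{\left(o,b \right)} = \frac{1}{o - 4 b}$ ($J{\left(o,b \right)} = \frac{1}{b \left(-1 - 3\right) + o} = \frac{1}{b \left(-4\right) + o} = \frac{1}{- 4 b + o} = \frac{1}{o - 4 b}$)
$H{\left(f,V \right)} = - f - \frac{1}{- f + 4 V}$ ($H{\left(f,V \right)} = - \frac{1}{- f + 4 V} - f = - f - \frac{1}{- f + 4 V}$)
$W{\left(E,u \right)} = \frac{-1 - u \left(- u + 4 E\right)}{- u + 4 E}$
$\frac{22773}{W{\left(G{\left(-3,13 \right)},183 \right)}} - \frac{33516}{26188} = \frac{22773}{\frac{1}{\left(-1\right) 183 + 4 \cdot 3} \left(-1 - 183 \left(\left(-1\right) 183 + 4 \cdot 3\right)\right)} - \frac{33516}{26188} = \frac{22773}{\frac{1}{-183 + 12} \left(-1 - 183 \left(-183 + 12\right)\right)} - \frac{8379}{6547} = \frac{22773}{\frac{1}{-171} \left(-1 - 183 \left(-171\right)\right)} - \frac{8379}{6547} = \frac{22773}{\left(- \frac{1}{171}\right) \left(-1 + 31293\right)} - \frac{8379}{6547} = \frac{22773}{\left(- \frac{1}{171}\right) 31292} - \frac{8379}{6547} = \frac{22773}{- \frac{31292}{171}} - \frac{8379}{6547} = 22773 \left(- \frac{171}{31292}\right) - \frac{8379}{6547} = - \frac{3894183}{31292} - \frac{8379}{6547} = - \frac{25757411769}{204868724}$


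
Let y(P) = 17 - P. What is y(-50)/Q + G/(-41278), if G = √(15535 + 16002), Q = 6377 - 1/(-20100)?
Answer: 1346700/128177701 - √31537/41278 ≈ 0.0062043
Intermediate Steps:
Q = 128177701/20100 (Q = 6377 - 1*(-1/20100) = 6377 + 1/20100 = 128177701/20100 ≈ 6377.0)
G = √31537 ≈ 177.59
y(-50)/Q + G/(-41278) = (17 - 1*(-50))/(128177701/20100) + √31537/(-41278) = (17 + 50)*(20100/128177701) + √31537*(-1/41278) = 67*(20100/128177701) - √31537/41278 = 1346700/128177701 - √31537/41278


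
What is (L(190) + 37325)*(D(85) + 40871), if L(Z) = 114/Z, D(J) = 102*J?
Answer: 9245737748/5 ≈ 1.8491e+9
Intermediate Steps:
(L(190) + 37325)*(D(85) + 40871) = (114/190 + 37325)*(102*85 + 40871) = (114*(1/190) + 37325)*(8670 + 40871) = (⅗ + 37325)*49541 = (186628/5)*49541 = 9245737748/5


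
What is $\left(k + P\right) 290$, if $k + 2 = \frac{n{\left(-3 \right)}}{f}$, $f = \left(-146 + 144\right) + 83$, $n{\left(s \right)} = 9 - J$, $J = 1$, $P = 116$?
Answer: $\frac{2680180}{81} \approx 33089.0$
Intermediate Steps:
$n{\left(s \right)} = 8$ ($n{\left(s \right)} = 9 - 1 = 8$)
$f = 81$ ($f = -2 + 83 = 81$)
$k = - \frac{154}{81}$ ($k = -2 + \frac{8}{81} = - \frac{154}{81} \approx -1.9012$)
$\left(k + P\right) 290 = \left(- \frac{154}{81} + 116\right) 290 = \frac{9242}{81} \cdot 290 = \frac{2680180}{81}$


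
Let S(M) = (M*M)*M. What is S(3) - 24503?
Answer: -24476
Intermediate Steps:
S(M) = M³ (S(M) = M²*M = M³)
S(3) - 24503 = 3³ - 24503 = 27 - 24503 = -24476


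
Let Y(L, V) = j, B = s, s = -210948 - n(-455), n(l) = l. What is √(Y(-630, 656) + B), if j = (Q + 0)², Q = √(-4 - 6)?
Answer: I*√210503 ≈ 458.81*I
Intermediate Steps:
s = -210493 (s = -210948 - 1*(-455) = -210948 + 455 = -210493)
Q = I*√10 (Q = √(-10) = I*√10 ≈ 3.1623*I)
B = -210493
j = -10 (j = (I*√10 + 0)² = (I*√10)² = -10)
Y(L, V) = -10
√(Y(-630, 656) + B) = √(-10 - 210493) = √(-210503) = I*√210503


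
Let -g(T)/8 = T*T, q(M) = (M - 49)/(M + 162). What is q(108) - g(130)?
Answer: 36504059/270 ≈ 1.3520e+5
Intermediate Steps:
q(M) = (-49 + M)/(162 + M)
g(T) = -8*T² (g(T) = -8*T*T = -8*T²)
q(108) - g(130) = (-49 + 108)/(162 + 108) - (-8)*130² = 59/270 - (-8)*16900 = (1/270)*59 - 1*(-135200) = 59/270 + 135200 = 36504059/270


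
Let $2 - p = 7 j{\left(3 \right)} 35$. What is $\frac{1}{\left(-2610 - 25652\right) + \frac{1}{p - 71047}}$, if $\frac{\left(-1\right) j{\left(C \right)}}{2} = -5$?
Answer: $- \frac{73495}{2077115691} \approx -3.5383 \cdot 10^{-5}$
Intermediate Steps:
$j{\left(C \right)} = 10$ ($j{\left(C \right)} = \left(-2\right) \left(-5\right) = 10$)
$p = -2448$ ($p = 2 - 7 \cdot 10 \cdot 35 = 2 - 70 \cdot 35 = 2 - 2450 = -2448$)
$\frac{1}{\left(-2610 - 25652\right) + \frac{1}{p - 71047}} = \frac{1}{\left(-2610 - 25652\right) + \frac{1}{-2448 - 71047}} = \frac{1}{-28262 + \frac{1}{-2448 - 71047}} = \frac{1}{-28262 + \frac{1}{-73495}} = \frac{1}{-28262 - \frac{1}{73495}} = \frac{1}{- \frac{2077115691}{73495}} = - \frac{73495}{2077115691}$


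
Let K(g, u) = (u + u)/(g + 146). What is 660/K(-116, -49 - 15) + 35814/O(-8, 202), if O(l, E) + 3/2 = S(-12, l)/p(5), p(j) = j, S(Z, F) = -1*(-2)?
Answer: -5757465/176 ≈ -32713.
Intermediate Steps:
K(g, u) = 2*u/(146 + g) (K(g, u) = (2*u)/(146 + g) = 2*u/(146 + g))
S(Z, F) = 2
O(l, E) = -11/10 (O(l, E) = -3/2 + 2/5 = -3/2 + 2*(⅕) = -3/2 + ⅖ = -11/10)
660/K(-116, -49 - 15) + 35814/O(-8, 202) = 660/((2*(-49 - 15)/(146 - 116))) + 35814/(-11/10) = 660/((2*(-64)/30)) + 35814*(-10/11) = 660/((2*(-64)*(1/30))) - 358140/11 = 660/(-64/15) - 358140/11 = 660*(-15/64) - 358140/11 = -2475/16 - 358140/11 = -5757465/176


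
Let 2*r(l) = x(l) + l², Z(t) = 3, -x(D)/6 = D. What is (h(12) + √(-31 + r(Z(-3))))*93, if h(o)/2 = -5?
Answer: -930 + 93*I*√142/2 ≈ -930.0 + 554.11*I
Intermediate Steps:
x(D) = -6*D
r(l) = l²/2 - 3*l (r(l) = (-6*l + l²)/2 = (l² - 6*l)/2 = l²/2 - 3*l)
h(o) = -10 (h(o) = 2*(-5) = -10)
(h(12) + √(-31 + r(Z(-3))))*93 = (-10 + √(-31 + (½)*3*(-6 + 3)))*93 = (-10 + √(-31 + (½)*3*(-3)))*93 = (-10 + √(-31 - 9/2))*93 = (-10 + √(-71/2))*93 = (-10 + I*√142/2)*93 = -930 + 93*I*√142/2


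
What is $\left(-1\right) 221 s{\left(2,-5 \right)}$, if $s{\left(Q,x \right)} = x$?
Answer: $1105$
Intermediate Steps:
$\left(-1\right) 221 s{\left(2,-5 \right)} = \left(-1\right) 221 \left(-5\right) = \left(-221\right) \left(-5\right) = 1105$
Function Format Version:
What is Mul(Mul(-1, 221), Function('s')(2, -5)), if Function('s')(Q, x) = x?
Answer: 1105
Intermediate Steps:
Mul(Mul(-1, 221), Function('s')(2, -5)) = Mul(Mul(-1, 221), -5) = Mul(-221, -5) = 1105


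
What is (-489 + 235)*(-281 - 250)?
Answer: 134874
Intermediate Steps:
(-489 + 235)*(-281 - 250) = -254*(-531) = 134874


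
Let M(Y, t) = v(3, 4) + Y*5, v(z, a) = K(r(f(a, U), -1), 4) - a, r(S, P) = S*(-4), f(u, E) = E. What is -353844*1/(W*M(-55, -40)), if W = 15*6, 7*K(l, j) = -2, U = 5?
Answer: 137606/9775 ≈ 14.077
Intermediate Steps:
r(S, P) = -4*S
K(l, j) = -2/7 (K(l, j) = (⅐)*(-2) = -2/7)
v(z, a) = -2/7 - a
M(Y, t) = -30/7 + 5*Y (M(Y, t) = (-2/7 - 1*4) + Y*5 = (-2/7 - 4) + 5*Y = -30/7 + 5*Y)
W = 90
-353844*1/(W*M(-55, -40)) = -353844*1/(90*(-30/7 + 5*(-55))) = -353844*1/(90*(-30/7 - 275)) = -353844/(90*(-1955/7)) = -353844/(-175950/7) = -353844*(-7/175950) = 137606/9775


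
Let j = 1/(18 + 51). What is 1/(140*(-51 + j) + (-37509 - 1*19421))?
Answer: -69/4420690 ≈ -1.5608e-5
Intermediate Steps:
j = 1/69 ≈ 0.014493
1/(140*(-51 + j) + (-37509 - 1*19421)) = 1/(140*(-51 + 1/69) + (-37509 - 1*19421)) = 1/(140*(-3518/69) + (-37509 - 19421)) = 1/(-492520/69 - 56930) = 1/(-4420690/69) = -69/4420690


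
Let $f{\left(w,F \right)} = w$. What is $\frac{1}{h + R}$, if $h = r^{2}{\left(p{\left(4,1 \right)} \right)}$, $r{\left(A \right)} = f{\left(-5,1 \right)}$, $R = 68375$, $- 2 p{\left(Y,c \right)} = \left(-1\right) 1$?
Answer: $\frac{1}{68400} \approx 1.462 \cdot 10^{-5}$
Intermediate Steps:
$p{\left(Y,c \right)} = \frac{1}{2}$ ($p{\left(Y,c \right)} = - \frac{\left(-1\right) 1}{2} = \left(- \frac{1}{2}\right) \left(-1\right) = \frac{1}{2}$)
$r{\left(A \right)} = -5$
$h = 25$ ($h = \left(-5\right)^{2} = 25$)
$\frac{1}{h + R} = \frac{1}{25 + 68375} = \frac{1}{68400}$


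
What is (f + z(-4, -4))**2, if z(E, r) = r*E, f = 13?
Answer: 841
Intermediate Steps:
z(E, r) = E*r
(f + z(-4, -4))**2 = (13 - 4*(-4))**2 = (13 + 16)**2 = 29**2 = 841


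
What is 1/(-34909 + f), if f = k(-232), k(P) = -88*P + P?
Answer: -1/14725 ≈ -6.7912e-5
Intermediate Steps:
k(P) = -87*P
f = 20184 (f = -87*(-232) = 20184)
1/(-34909 + f) = 1/(-34909 + 20184) = 1/(-14725) = -1/14725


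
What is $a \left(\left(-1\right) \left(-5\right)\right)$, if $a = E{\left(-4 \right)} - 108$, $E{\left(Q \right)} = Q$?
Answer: $-560$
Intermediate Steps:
$a = -112$ ($a = -4 - 108 = -112$)
$a \left(\left(-1\right) \left(-5\right)\right) = - 112 \left(\left(-1\right) \left(-5\right)\right) = \left(-112\right) 5 = -560$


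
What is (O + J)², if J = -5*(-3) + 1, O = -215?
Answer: 39601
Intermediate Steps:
J = 16 (J = 15 + 1 = 16)
(O + J)² = (-215 + 16)² = (-199)² = 39601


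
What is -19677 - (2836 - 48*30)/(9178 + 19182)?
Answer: -139510279/7090 ≈ -19677.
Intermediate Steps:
-19677 - (2836 - 48*30)/(9178 + 19182) = -19677 - (2836 - 1440)/28360 = -19677 - 1396/28360 = -19677 - 1*349/7090 = -19677 - 349/7090 = -139510279/7090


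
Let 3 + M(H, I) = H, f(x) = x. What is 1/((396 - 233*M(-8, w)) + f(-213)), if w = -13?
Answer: 1/2746 ≈ 0.00036417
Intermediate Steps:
M(H, I) = -3 + H
1/((396 - 233*M(-8, w)) + f(-213)) = 1/((396 - 233*(-3 - 8)) - 213) = 1/((396 - 233*(-11)) - 213) = 1/((396 + 2563) - 213) = 1/(2959 - 213) = 1/2746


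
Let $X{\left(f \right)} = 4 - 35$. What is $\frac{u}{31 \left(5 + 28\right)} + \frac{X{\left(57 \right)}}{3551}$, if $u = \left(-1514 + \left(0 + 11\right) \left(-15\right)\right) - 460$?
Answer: $- \frac{82014}{39061} \approx -2.0996$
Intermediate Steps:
$u = -2139$ ($u = \left(-1514 + 11 \left(-15\right)\right) - 460 = \left(-1514 - 165\right) - 460 = -1679 - 460 = -2139$)
$X{\left(f \right)} = -31$
$\frac{u}{31 \left(5 + 28\right)} + \frac{X{\left(57 \right)}}{3551} = - \frac{2139}{31 \left(5 + 28\right)} - \frac{31}{3551} = - \frac{2139}{31 \cdot 33} - \frac{31}{3551} = - \frac{2139}{1023} - \frac{31}{3551} = \left(-2139\right) \frac{1}{1023} - \frac{31}{3551} = - \frac{23}{11} - \frac{31}{3551} = - \frac{82014}{39061}$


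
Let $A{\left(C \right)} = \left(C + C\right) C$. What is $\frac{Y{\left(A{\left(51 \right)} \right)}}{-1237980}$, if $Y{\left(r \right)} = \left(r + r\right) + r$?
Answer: $- \frac{2601}{206330} \approx -0.012606$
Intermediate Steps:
$A{\left(C \right)} = 2 C^{2}$ ($A{\left(C \right)} = 2 C C = 2 C^{2}$)
$Y{\left(r \right)} = 3 r$ ($Y{\left(r \right)} = 2 r + r = 3 r$)
$\frac{Y{\left(A{\left(51 \right)} \right)}}{-1237980} = \frac{3 \cdot 2 \cdot 51^{2}}{-1237980} = 3 \cdot 2 \cdot 2601 \left(- \frac{1}{1237980}\right) = 3 \cdot 5202 \left(- \frac{1}{1237980}\right) = 15606 \left(- \frac{1}{1237980}\right) = - \frac{2601}{206330}$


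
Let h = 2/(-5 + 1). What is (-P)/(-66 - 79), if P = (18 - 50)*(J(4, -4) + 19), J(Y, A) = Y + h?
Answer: -144/29 ≈ -4.9655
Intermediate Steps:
h = -½ (h = 2/(-4) = 2*(-¼) = -½ ≈ -0.50000)
J(Y, A) = -½ + Y (J(Y, A) = Y - ½ = -½ + Y)
P = -720 (P = (18 - 50)*((-½ + 4) + 19) = -32*(7/2 + 19) = -32*45/2 = -720)
(-P)/(-66 - 79) = (-1*(-720))/(-66 - 79) = 720/(-145) = 720*(-1/145) = -144/29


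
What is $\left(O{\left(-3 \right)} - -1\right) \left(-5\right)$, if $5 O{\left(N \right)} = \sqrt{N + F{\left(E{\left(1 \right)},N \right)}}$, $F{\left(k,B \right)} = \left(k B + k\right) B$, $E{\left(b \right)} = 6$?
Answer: $-5 - \sqrt{33} \approx -10.745$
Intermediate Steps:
$F{\left(k,B \right)} = B \left(k + B k\right)$ ($F{\left(k,B \right)} = \left(B k + k\right) B = \left(k + B k\right) B = B \left(k + B k\right)$)
$O{\left(N \right)} = \frac{\sqrt{N + 6 N \left(1 + N\right)}}{5}$ ($O{\left(N \right)} = \frac{\sqrt{N + N 6 \left(1 + N\right)}}{5} = \frac{\sqrt{N + 6 N \left(1 + N\right)}}{5}$)
$\left(O{\left(-3 \right)} - -1\right) \left(-5\right) = \left(\frac{\sqrt{- 3 \left(7 + 6 \left(-3\right)\right)}}{5} - -1\right) \left(-5\right) = \left(\frac{\sqrt{- 3 \left(7 - 18\right)}}{5} + 1\right) \left(-5\right) = \left(\frac{\sqrt{\left(-3\right) \left(-11\right)}}{5} + 1\right) \left(-5\right) = \left(\frac{\sqrt{33}}{5} + 1\right) \left(-5\right) = \left(1 + \frac{\sqrt{33}}{5}\right) \left(-5\right) = -5 - \sqrt{33}$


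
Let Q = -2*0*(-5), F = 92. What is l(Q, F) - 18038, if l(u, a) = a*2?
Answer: -17854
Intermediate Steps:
Q = 0 (Q = 0*(-5) = 0)
l(u, a) = 2*a
l(Q, F) - 18038 = 2*92 - 18038 = 184 - 18038 = -17854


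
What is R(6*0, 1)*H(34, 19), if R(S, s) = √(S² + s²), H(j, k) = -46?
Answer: -46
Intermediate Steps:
R(6*0, 1)*H(34, 19) = √((6*0)² + 1²)*(-46) = √(0² + 1)*(-46) = √(0 + 1)*(-46) = √1*(-46) = 1*(-46) = -46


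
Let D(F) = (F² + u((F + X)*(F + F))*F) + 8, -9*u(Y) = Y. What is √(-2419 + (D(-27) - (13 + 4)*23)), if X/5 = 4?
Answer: I*√939 ≈ 30.643*I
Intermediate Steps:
X = 20 (X = 5*4 = 20)
u(Y) = -Y/9
D(F) = 8 + F² - 2*F²*(20 + F)/9 (D(F) = (F² + (-(F + 20)*(F + F)/9)*F) + 8 = (F² + (-(20 + F)*2*F/9)*F) + 8 = (F² + (-2*F*(20 + F)/9)*F) + 8 = (F² - 2*F²*(20 + F)/9) + 8 = 8 + F² - 2*F²*(20 + F)/9)
√(-2419 + (D(-27) - (13 + 4)*23)) = √(-2419 + ((8 - 31/9*(-27)² - 2/9*(-27)³) - (13 + 4)*23)) = √(-2419 + ((8 - 31/9*729 - 2/9*(-19683)) - 17*23)) = √(-2419 + ((8 - 2511 + 4374) - 1*391)) = √(-2419 + (1871 - 391)) = √(-2419 + 1480) = √(-939) = I*√939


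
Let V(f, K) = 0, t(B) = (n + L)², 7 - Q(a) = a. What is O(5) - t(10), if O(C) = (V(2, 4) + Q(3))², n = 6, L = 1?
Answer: -33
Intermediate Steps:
Q(a) = 7 - a
t(B) = 49 (t(B) = (6 + 1)² = 7² = 49)
O(C) = 16 (O(C) = (0 + (7 - 1*3))² = (0 + (7 - 3))² = (0 + 4)² = 4² = 16)
O(5) - t(10) = 16 - 1*49 = 16 - 49 = -33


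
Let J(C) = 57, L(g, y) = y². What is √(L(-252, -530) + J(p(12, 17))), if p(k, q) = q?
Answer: √280957 ≈ 530.05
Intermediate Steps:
√(L(-252, -530) + J(p(12, 17))) = √((-530)² + 57) = √(280900 + 57) = √280957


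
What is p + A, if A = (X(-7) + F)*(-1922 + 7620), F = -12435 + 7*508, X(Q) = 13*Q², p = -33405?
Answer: -46996321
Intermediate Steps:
F = -8879 (F = -12435 + 3556 = -8879)
A = -46962916 (A = (13*(-7)² - 8879)*(-1922 + 7620) = (13*49 - 8879)*5698 = (637 - 8879)*5698 = -8242*5698 = -46962916)
p + A = -33405 - 46962916 = -46996321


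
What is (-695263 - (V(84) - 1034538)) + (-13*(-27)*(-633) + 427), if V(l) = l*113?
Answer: 108027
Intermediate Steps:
V(l) = 113*l
(-695263 - (V(84) - 1034538)) + (-13*(-27)*(-633) + 427) = (-695263 - (113*84 - 1034538)) + (-13*(-27)*(-633) + 427) = (-695263 - (9492 - 1034538)) + (351*(-633) + 427) = (-695263 - 1*(-1025046)) + (-222183 + 427) = (-695263 + 1025046) - 221756 = 329783 - 221756 = 108027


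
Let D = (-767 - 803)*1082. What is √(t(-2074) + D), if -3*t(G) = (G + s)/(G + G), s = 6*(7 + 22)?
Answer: I*√16440952493265/3111 ≈ 1303.4*I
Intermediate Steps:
s = 174 (s = 6*29 = 174)
t(G) = -(174 + G)/(6*G) (t(G) = -(G + 174)/(3*(G + G)) = -(174 + G)/(3*(2*G)) = -(174 + G)*1/(2*G)/3 = -(174 + G)/(6*G))
D = -1698740 (D = -1570*1082 = -1698740)
√(t(-2074) + D) = √((⅙)*(-174 - 1*(-2074))/(-2074) - 1698740) = √((⅙)*(-1/2074)*(-174 + 2074) - 1698740) = √((⅙)*(-1/2074)*1900 - 1698740) = √(-475/3111 - 1698740) = √(-5284780615/3111) = I*√16440952493265/3111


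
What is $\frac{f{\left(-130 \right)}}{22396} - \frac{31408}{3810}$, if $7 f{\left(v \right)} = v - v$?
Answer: $- \frac{15704}{1905} \approx -8.2436$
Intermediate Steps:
$f{\left(v \right)} = 0$ ($f{\left(v \right)} = \frac{v - v}{7} = \frac{1}{7} \cdot 0 = 0$)
$\frac{f{\left(-130 \right)}}{22396} - \frac{31408}{3810} = \frac{0}{22396} - \frac{31408}{3810} = 0 \cdot \frac{1}{22396} - \frac{15704}{1905} = 0 - \frac{15704}{1905} = - \frac{15704}{1905}$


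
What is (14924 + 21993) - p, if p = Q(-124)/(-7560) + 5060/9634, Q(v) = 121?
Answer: 1344370124897/36416520 ≈ 36917.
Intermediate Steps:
p = 18543943/36416520 (p = 121/(-7560) + 5060/9634 = 121*(-1/7560) + 5060*(1/9634) = -121/7560 + 2530/4817 = 18543943/36416520 ≈ 0.50922)
(14924 + 21993) - p = (14924 + 21993) - 1*18543943/36416520 = 36917 - 18543943/36416520 = 1344370124897/36416520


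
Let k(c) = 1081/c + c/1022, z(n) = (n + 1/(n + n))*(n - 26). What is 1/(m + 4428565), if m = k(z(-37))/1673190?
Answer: 3119337868351320/13814190506960381413583 ≈ 2.2581e-7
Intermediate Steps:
z(n) = (-26 + n)*(n + 1/(2*n)) (z(n) = (n + 1/(2*n))*(-26 + n) = (-26 + n)*(n + 1/(2*n)))
k(c) = 1081/c + c/1022 (k(c) = 1081/c + c*(1/1022) = 1081/c + c/1022)
m = 5117957783/3119337868351320 (m = (1081/(½ + (-37)² - 26*(-37) - 13/(-37)) + (½ + (-37)² - 26*(-37) - 13/(-37))/1022)/1673190 = (1081/(½ + 1369 + 962 - 13*(-1/37)) + (½ + 1369 + 962 - 13*(-1/37))/1022)*(1/1673190) = (1081/(½ + 1369 + 962 + 13/37) + (½ + 1369 + 962 + 13/37)/1022)*(1/1673190) = (1081/(172557/74) + (1/1022)*(172557/74))*(1/1673190) = (1081*(74/172557) + 24651/10804)*(1/1673190) = (79994/172557 + 24651/10804)*(1/1673190) = (5117957783/1864305828)*(1/1673190) = 5117957783/3119337868351320 ≈ 1.6407e-6)
1/(m + 4428565) = 1/(5117957783/3119337868351320 + 4428565) = 1/(13814190506960381413583/3119337868351320) = 3119337868351320/13814190506960381413583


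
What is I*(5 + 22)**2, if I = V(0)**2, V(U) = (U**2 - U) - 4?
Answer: 11664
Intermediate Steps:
V(U) = -4 + U**2 - U
I = 16 (I = (-4 + 0**2 - 1*0)**2 = (-4 + 0 + 0)**2 = (-4)**2 = 16)
I*(5 + 22)**2 = 16*(5 + 22)**2 = 16*27**2 = 16*729 = 11664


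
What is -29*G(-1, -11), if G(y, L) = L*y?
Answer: -319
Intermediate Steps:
-29*G(-1, -11) = -(-319)*(-1) = -29*11 = -319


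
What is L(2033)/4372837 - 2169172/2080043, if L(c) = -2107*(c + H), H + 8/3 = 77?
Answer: -8023346263202/3898152425139 ≈ -2.0582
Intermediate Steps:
H = 223/3 (H = -8/3 + 77 = 223/3 ≈ 74.333)
L(c) = -469861/3 - 2107*c (L(c) = -2107*(c + 223/3) = -2107*(223/3 + c) = -469861/3 - 2107*c)
L(2033)/4372837 - 2169172/2080043 = (-469861/3 - 2107*2033)/4372837 - 2169172/2080043 = (-469861/3 - 4283531)*(1/4372837) - 2169172*1/2080043 = -13320454/3*1/4372837 - 2169172/2080043 = -1902922/1874073 - 2169172/2080043 = -8023346263202/3898152425139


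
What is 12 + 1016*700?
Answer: 711212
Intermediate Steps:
12 + 1016*700 = 12 + 711200 = 711212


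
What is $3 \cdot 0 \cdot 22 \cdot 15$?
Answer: $0$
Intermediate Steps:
$3 \cdot 0 \cdot 22 \cdot 15 = 0 \cdot 22 \cdot 15 = 0 \cdot 15 = 0$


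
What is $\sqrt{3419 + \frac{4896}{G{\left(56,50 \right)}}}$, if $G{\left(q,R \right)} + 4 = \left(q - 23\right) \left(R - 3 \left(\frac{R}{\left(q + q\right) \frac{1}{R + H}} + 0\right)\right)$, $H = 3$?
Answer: $\frac{\sqrt{5189339731595}}{38999} \approx 58.412$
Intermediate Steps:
$G{\left(q,R \right)} = -4 + \left(-23 + q\right) \left(R - \frac{3 R \left(3 + R\right)}{2 q}\right)$ ($G{\left(q,R \right)} = -4 + \left(q - 23\right) \left(R - 3 \left(\frac{R}{\left(q + q\right) \frac{1}{R + 3}} + 0\right)\right) = -4 + \left(-23 + q\right) \left(R - 3 \left(\frac{R}{2 q \frac{1}{3 + R}} + 0\right)\right) = -4 + \left(-23 + q\right) \left(R - 3 \left(R \frac{3 + R}{2 q} + 0\right)\right) = -4 + \left(-23 + q\right) \left(R - 3 \left(\frac{R \left(3 + R\right)}{2 q} + 0\right)\right) = -4 + \left(-23 + q\right) \left(R - 3 \frac{R \left(3 + R\right)}{2 q}\right) = -4 + \left(-23 + q\right) \left(R - \frac{3 R \left(3 + R\right)}{2 q}\right)$)
$\sqrt{3419 + \frac{4896}{G{\left(56,50 \right)}}} = \sqrt{3419 + \frac{4896}{\frac{1}{2} \cdot \frac{1}{56} \left(69 \cdot 50^{2} + 207 \cdot 50 - 56 \left(8 + 3 \cdot 50^{2} + 55 \cdot 50 - 100 \cdot 56\right)\right)}} = \sqrt{3419 + \frac{4896}{\frac{1}{2} \cdot \frac{1}{56} \left(69 \cdot 2500 + 10350 - 56 \left(8 + 3 \cdot 2500 + 2750 - 5600\right)\right)}} = \sqrt{3419 + \frac{4896}{\frac{1}{2} \cdot \frac{1}{56} \left(172500 + 10350 - 56 \left(8 + 7500 + 2750 - 5600\right)\right)}} = \sqrt{3419 + \frac{4896}{\frac{1}{2} \cdot \frac{1}{56} \left(172500 + 10350 - 56 \cdot 4658\right)}} = \sqrt{3419 + \frac{4896}{\frac{1}{2} \cdot \frac{1}{56} \left(172500 + 10350 - 260848\right)}} = \sqrt{3419 + \frac{4896}{\frac{1}{2} \cdot \frac{1}{56} \left(-77998\right)}} = \sqrt{3419 + \frac{4896}{- \frac{38999}{56}}} = \sqrt{3419 + 4896 \left(- \frac{56}{38999}\right)} = \sqrt{3419 - \frac{274176}{38999}} = \sqrt{\frac{133063405}{38999}} = \frac{\sqrt{5189339731595}}{38999}$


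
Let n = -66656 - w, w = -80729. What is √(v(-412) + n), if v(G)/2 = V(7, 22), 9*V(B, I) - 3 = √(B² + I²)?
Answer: √(126663 + 2*√533)/3 ≈ 118.65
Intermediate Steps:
n = 14073 (n = -66656 - 1*(-80729) = -66656 + 80729 = 14073)
V(B, I) = ⅓ + √(B² + I²)/9
v(G) = ⅔ + 2*√533/9 (v(G) = 2*(⅓ + √(7² + 22²)/9) = 2*(⅓ + √(49 + 484)/9) = 2*(⅓ + √533/9) = ⅔ + 2*√533/9)
√(v(-412) + n) = √((⅔ + 2*√533/9) + 14073) = √(42221/3 + 2*√533/9)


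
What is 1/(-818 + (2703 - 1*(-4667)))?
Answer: 1/6552 ≈ 0.00015263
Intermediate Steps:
1/(-818 + (2703 - 1*(-4667))) = 1/(-818 + (2703 + 4667)) = 1/(-818 + 7370) = 1/6552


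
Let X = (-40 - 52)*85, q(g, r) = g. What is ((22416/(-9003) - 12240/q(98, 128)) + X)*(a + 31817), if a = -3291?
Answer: -33337064739128/147049 ≈ -2.2671e+8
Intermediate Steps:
X = -7820 (X = -92*85 = -7820)
((22416/(-9003) - 12240/q(98, 128)) + X)*(a + 31817) = ((22416/(-9003) - 12240/98) - 7820)*(-3291 + 31817) = ((22416*(-1/9003) - 12240*1/98) - 7820)*28526 = ((-7472/3001 - 6120/49) - 7820)*28526 = (-18732248/147049 - 7820)*28526 = -1168655428/147049*28526 = -33337064739128/147049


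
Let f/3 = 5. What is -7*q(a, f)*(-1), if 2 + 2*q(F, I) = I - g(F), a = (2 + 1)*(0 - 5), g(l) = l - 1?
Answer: 203/2 ≈ 101.50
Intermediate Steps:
f = 15 (f = 3*5 = 15)
g(l) = -1 + l
a = -15 (a = 3*(-5) = -15)
q(F, I) = -1/2 + I/2 - F/2 (q(F, I) = -1 + (I - (-1 + F))/2 = -1 + (I + (1 - F))/2 = -1 + (1 + I - F)/2 = -1 + (1/2 + I/2 - F/2) = -1/2 + I/2 - F/2)
-7*q(a, f)*(-1) = -7*(-1/2 + (1/2)*15 - 1/2*(-15))*(-1) = -7*(-1/2 + 15/2 + 15/2)*(-1) = -7*29/2*(-1) = -203/2*(-1) = 203/2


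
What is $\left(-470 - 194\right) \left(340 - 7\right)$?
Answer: $-221112$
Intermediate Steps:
$\left(-470 - 194\right) \left(340 - 7\right) = \left(-664\right) 333 = -221112$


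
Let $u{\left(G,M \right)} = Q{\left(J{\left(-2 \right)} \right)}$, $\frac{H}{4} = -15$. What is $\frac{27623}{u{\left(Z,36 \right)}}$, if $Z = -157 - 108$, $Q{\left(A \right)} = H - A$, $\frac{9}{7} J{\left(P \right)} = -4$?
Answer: $- \frac{248607}{512} \approx -485.56$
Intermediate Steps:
$H = -60$ ($H = 4 \left(-15\right) = -60$)
$J{\left(P \right)} = - \frac{28}{9}$ ($J{\left(P \right)} = \frac{7}{9} \left(-4\right) = - \frac{28}{9}$)
$Q{\left(A \right)} = -60 - A$
$Z = -265$ ($Z = -157 - 108 = -265$)
$u{\left(G,M \right)} = - \frac{512}{9}$ ($u{\left(G,M \right)} = -60 - - \frac{28}{9} = -60 + \frac{28}{9} = - \frac{512}{9}$)
$\frac{27623}{u{\left(Z,36 \right)}} = \frac{27623}{- \frac{512}{9}} = 27623 \left(- \frac{9}{512}\right) = - \frac{248607}{512}$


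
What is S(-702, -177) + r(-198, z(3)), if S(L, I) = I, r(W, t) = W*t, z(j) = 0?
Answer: -177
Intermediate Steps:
S(-702, -177) + r(-198, z(3)) = -177 - 198*0 = -177 + 0 = -177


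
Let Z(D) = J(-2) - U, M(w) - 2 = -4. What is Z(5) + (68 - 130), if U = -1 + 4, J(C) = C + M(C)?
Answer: -69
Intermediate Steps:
M(w) = -2 (M(w) = 2 - 4 = -2)
J(C) = -2 + C (J(C) = C - 2 = -2 + C)
U = 3
Z(D) = -7 (Z(D) = (-2 - 2) - 1*3 = -4 - 3 = -7)
Z(5) + (68 - 130) = -7 + (68 - 130) = -7 - 62 = -69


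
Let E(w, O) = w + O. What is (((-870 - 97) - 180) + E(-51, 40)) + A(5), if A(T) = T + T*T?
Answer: -1128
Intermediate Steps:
E(w, O) = O + w
A(T) = T + T**2
(((-870 - 97) - 180) + E(-51, 40)) + A(5) = (((-870 - 97) - 180) + (40 - 51)) + 5*(1 + 5) = ((-967 - 180) - 11) + 5*6 = (-1147 - 11) + 30 = -1158 + 30 = -1128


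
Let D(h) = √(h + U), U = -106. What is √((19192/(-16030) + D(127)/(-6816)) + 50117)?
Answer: √(9348047821523396160 - 27366335850*√21)/13657560 ≈ 223.87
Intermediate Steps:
D(h) = √(-106 + h) (D(h) = √(h - 106) = √(-106 + h))
√((19192/(-16030) + D(127)/(-6816)) + 50117) = √((19192/(-16030) + √(-106 + 127)/(-6816)) + 50117) = √((19192*(-1/16030) + √21*(-1/6816)) + 50117) = √((-9596/8015 - √21/6816) + 50117) = √(401678159/8015 - √21/6816)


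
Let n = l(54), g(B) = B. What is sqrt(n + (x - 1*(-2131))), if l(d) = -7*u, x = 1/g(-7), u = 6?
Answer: sqrt(102354)/7 ≈ 45.704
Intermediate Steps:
x = -1/7 (x = 1/(-7) = -1/7 ≈ -0.14286)
l(d) = -42 (l(d) = -7*6 = -42)
n = -42
sqrt(n + (x - 1*(-2131))) = sqrt(-42 + (-1/7 - 1*(-2131))) = sqrt(-42 + (-1/7 + 2131)) = sqrt(-42 + 14916/7) = sqrt(14622/7) = sqrt(102354)/7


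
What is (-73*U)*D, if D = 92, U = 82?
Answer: -550712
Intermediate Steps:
(-73*U)*D = -73*82*92 = -5986*92 = -550712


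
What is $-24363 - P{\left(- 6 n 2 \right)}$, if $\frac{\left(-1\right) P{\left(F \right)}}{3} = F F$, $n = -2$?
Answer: $-22635$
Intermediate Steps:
$P{\left(F \right)} = - 3 F^{2}$ ($P{\left(F \right)} = - 3 F F = - 3 F^{2}$)
$-24363 - P{\left(- 6 n 2 \right)} = -24363 - - 3 \left(\left(-6\right) \left(-2\right) 2\right)^{2} = -24363 - - 3 \left(12 \cdot 2\right)^{2} = -24363 - - 3 \cdot 24^{2} = -24363 - \left(-3\right) 576 = -24363 - -1728 = -24363 + 1728 = -22635$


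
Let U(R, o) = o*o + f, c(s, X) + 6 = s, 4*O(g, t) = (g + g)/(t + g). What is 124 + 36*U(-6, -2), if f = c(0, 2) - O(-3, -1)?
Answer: 77/2 ≈ 38.500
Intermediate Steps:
O(g, t) = g/(2*(g + t)) (O(g, t) = ((g + g)/(t + g))/4 = ((2*g)/(g + t))/4 = (2*g/(g + t))/4 = g/(2*(g + t)))
c(s, X) = -6 + s
f = -51/8 (f = (-6 + 0) - (-3)/(2*(-3 - 1)) = -6 - (-3)/(2*(-4)) = -6 - (-3)*(-1)/(2*4) = -6 - 1*3/8 = -6 - 3/8 = -51/8 ≈ -6.3750)
U(R, o) = -51/8 + o² (U(R, o) = o*o - 51/8 = o² - 51/8 = -51/8 + o²)
124 + 36*U(-6, -2) = 124 + 36*(-51/8 + (-2)²) = 124 + 36*(-51/8 + 4) = 124 + 36*(-19/8) = 124 - 171/2 = 77/2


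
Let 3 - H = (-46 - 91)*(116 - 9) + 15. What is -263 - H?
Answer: -14910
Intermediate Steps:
H = 14647 (H = 3 - ((-46 - 91)*(116 - 9) + 15) = 3 - (-137*107 + 15) = 3 - (-14659 + 15) = 3 - 1*(-14644) = 3 + 14644 = 14647)
-263 - H = -263 - 1*14647 = -263 - 14647 = -14910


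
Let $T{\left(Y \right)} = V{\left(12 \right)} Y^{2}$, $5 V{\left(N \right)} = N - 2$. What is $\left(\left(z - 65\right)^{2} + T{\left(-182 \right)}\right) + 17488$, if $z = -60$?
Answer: $99361$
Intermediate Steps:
$V{\left(N \right)} = - \frac{2}{5} + \frac{N}{5}$ ($V{\left(N \right)} = \frac{N - 2}{5} = \frac{-2 + N}{5} = - \frac{2}{5} + \frac{N}{5}$)
$T{\left(Y \right)} = 2 Y^{2}$ ($T{\left(Y \right)} = \left(- \frac{2}{5} + \frac{1}{5} \cdot 12\right) Y^{2} = \left(- \frac{2}{5} + \frac{12}{5}\right) Y^{2} = 2 Y^{2}$)
$\left(\left(z - 65\right)^{2} + T{\left(-182 \right)}\right) + 17488 = \left(\left(-60 - 65\right)^{2} + 2 \left(-182\right)^{2}\right) + 17488 = \left(\left(-125\right)^{2} + 2 \cdot 33124\right) + 17488 = \left(15625 + 66248\right) + 17488 = 81873 + 17488 = 99361$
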